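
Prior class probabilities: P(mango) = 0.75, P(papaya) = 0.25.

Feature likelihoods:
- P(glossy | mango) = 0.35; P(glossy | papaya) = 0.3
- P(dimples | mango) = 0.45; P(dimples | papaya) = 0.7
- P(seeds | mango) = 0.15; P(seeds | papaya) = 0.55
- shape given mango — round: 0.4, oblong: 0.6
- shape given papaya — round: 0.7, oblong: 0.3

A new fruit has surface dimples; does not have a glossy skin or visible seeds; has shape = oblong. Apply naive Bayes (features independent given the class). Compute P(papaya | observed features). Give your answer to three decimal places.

mango: 0.75 × (1−0.35) × 0.45 × (1−0.15) × 0.6 = 0.11188125
papaya: 0.25 × (1−0.3) × 0.7 × (1−0.55) × 0.3 = 0.0165375
P(papaya | x) = 0.0165375 / 0.12841875 ≈ 0.129

0.129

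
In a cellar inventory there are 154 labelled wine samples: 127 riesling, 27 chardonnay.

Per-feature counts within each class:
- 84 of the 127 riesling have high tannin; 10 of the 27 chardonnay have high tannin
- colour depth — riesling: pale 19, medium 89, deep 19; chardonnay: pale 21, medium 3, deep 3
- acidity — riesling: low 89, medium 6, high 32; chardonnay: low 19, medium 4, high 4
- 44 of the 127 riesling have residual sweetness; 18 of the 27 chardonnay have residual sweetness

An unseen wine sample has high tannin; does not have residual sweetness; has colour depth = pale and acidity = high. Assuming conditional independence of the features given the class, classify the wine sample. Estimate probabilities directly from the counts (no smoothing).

riesling: (127/154) × (84/127) × (19/127) × (32/127) × (83/127) ≈ 0.0134378
chardonnay: (27/154) × (10/27) × (21/27) × (4/27) × (9/27) ≈ 0.00249408
Highest score → riesling.

riesling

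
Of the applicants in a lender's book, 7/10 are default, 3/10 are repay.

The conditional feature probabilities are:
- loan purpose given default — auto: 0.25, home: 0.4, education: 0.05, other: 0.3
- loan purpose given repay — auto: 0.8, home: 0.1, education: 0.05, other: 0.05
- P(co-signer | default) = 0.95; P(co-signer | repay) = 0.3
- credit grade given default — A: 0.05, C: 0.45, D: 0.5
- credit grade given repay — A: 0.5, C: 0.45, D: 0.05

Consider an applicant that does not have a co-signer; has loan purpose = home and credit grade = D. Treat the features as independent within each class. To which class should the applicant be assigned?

default: 0.7 × 0.4 × (1−0.95) × 0.5 = 0.007
repay: 0.3 × 0.1 × (1−0.3) × 0.05 = 0.00105
Highest score → default.

default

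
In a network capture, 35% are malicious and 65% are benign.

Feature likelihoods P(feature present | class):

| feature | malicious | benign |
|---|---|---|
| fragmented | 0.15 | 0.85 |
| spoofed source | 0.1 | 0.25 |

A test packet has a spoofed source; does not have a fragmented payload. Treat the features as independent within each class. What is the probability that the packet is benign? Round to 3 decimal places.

0.450

malicious: 0.35 × (1−0.15) × 0.1 = 0.02975
benign: 0.65 × (1−0.85) × 0.25 = 0.024375
P(benign | x) = 0.024375 / 0.054125 ≈ 0.450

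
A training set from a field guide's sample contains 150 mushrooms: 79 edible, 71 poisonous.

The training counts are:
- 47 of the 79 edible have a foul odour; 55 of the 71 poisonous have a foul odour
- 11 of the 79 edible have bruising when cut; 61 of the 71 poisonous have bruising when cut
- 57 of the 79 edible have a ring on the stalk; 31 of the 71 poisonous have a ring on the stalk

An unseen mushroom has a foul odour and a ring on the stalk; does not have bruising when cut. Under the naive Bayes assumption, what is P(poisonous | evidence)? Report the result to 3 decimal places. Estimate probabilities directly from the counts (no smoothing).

0.104

edible: (79/150) × (47/79) × (68/79) × (57/79) ≈ 0.194597
poisonous: (71/150) × (55/71) × (10/71) × (31/71) ≈ 0.0225484
P(poisonous | x) = 0.0225484 / 0.2171454 ≈ 0.104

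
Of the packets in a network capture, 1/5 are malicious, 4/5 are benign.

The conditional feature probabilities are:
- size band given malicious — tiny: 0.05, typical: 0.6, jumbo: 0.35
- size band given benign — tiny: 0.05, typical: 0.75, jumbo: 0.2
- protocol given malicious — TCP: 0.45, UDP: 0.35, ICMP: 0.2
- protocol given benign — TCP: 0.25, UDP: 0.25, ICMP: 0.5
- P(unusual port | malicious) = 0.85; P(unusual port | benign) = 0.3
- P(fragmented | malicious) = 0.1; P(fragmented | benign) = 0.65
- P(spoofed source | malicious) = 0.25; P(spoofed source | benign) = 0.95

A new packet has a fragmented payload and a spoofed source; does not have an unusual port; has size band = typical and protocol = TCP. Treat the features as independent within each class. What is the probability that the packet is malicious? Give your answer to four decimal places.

malicious: 0.2 × 0.6 × 0.45 × (1−0.85) × 0.1 × 0.25 = 0.0002025
benign: 0.8 × 0.75 × 0.25 × (1−0.3) × 0.65 × 0.95 = 0.0648375
P(malicious | x) = 0.0002025 / 0.06504 ≈ 0.0031

0.0031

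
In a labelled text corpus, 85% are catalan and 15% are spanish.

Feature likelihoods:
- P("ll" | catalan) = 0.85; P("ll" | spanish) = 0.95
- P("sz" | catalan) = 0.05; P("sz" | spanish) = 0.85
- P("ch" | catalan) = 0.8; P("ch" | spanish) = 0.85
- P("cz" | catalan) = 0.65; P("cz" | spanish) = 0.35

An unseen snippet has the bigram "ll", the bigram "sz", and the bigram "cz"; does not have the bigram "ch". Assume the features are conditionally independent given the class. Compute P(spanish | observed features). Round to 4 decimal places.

0.5752

catalan: 0.85 × 0.85 × 0.05 × (1−0.8) × 0.65 = 0.00469625
spanish: 0.15 × 0.95 × 0.85 × (1−0.85) × 0.35 = 0.0063590625
P(spanish | x) = 0.0063590625 / 0.0110553125 ≈ 0.5752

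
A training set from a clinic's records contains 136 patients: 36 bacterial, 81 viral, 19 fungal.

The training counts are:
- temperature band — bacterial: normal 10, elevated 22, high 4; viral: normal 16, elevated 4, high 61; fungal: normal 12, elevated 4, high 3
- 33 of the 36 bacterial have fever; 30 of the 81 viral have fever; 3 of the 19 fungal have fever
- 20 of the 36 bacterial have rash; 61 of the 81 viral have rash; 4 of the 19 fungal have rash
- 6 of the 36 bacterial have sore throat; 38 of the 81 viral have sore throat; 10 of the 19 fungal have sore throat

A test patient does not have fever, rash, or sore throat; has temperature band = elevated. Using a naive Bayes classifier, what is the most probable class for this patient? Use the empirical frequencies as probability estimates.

fungal

bacterial: (36/136) × (22/36) × (3/36) × (16/36) × (30/36) ≈ 0.00499274
viral: (81/136) × (4/81) × (51/81) × (20/81) × (43/81) ≈ 0.00242736
fungal: (19/136) × (4/19) × (16/19) × (15/19) × (9/19) ≈ 0.0092622
Highest score → fungal.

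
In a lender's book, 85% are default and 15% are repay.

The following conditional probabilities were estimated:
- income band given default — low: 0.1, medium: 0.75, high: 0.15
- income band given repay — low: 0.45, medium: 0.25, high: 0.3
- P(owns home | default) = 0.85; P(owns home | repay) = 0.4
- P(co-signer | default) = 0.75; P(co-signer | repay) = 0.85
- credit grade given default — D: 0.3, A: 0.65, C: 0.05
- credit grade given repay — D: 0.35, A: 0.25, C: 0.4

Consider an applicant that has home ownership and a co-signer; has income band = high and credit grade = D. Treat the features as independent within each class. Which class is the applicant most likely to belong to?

default: 0.85 × 0.15 × 0.85 × 0.75 × 0.3 = 0.024384375
repay: 0.15 × 0.3 × 0.4 × 0.85 × 0.35 = 0.005355
Highest score → default.

default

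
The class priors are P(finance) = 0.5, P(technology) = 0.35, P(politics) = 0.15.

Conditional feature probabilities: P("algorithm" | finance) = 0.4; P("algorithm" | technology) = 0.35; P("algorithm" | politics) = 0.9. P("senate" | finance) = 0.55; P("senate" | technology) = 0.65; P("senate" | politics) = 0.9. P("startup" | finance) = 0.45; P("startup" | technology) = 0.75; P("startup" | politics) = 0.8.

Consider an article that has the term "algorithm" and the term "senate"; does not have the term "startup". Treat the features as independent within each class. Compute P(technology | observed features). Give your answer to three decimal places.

0.190

finance: 0.5 × 0.4 × 0.55 × (1−0.45) = 0.0605
technology: 0.35 × 0.35 × 0.65 × (1−0.75) = 0.01990625
politics: 0.15 × 0.9 × 0.9 × (1−0.8) = 0.0243
P(technology | x) = 0.01990625 / 0.10470625 ≈ 0.190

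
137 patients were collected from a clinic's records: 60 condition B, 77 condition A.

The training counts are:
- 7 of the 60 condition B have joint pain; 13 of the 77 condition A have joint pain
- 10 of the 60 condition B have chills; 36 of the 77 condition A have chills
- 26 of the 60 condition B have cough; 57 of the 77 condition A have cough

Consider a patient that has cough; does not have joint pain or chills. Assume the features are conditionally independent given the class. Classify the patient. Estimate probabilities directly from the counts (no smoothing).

condition B: (60/137) × (53/60) × (50/60) × (26/60) ≈ 0.1397
condition A: (77/137) × (64/77) × (41/77) × (57/77) ≈ 0.184135
Highest score → condition A.

condition A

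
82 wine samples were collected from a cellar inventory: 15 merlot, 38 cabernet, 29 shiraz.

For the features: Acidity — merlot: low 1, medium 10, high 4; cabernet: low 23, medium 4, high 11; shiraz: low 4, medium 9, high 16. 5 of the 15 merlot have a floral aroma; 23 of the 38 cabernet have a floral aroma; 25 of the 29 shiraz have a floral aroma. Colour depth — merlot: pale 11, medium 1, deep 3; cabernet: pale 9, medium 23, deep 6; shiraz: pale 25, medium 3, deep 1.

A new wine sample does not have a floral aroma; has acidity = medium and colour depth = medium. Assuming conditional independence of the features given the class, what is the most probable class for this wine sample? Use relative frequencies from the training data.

cabernet

merlot: (15/82) × (10/15) × (10/15) × (1/15) ≈ 0.00542005
cabernet: (38/82) × (4/38) × (15/38) × (23/38) ≈ 0.0116546
shiraz: (29/82) × (9/29) × (4/29) × (3/29) ≈ 0.00156608
Highest score → cabernet.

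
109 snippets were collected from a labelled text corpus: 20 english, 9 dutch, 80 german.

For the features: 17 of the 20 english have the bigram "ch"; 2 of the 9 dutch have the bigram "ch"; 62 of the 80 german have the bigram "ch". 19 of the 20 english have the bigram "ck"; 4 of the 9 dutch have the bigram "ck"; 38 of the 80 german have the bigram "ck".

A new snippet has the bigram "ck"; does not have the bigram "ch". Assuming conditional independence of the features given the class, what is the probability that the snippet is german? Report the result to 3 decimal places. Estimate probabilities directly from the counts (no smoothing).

english: (20/109) × (3/20) × (19/20) ≈ 0.0261468
dutch: (9/109) × (7/9) × (4/9) ≈ 0.0285423
german: (80/109) × (18/80) × (38/80) ≈ 0.0784404
P(german | x) = 0.0784404 / 0.1331295 ≈ 0.589

0.589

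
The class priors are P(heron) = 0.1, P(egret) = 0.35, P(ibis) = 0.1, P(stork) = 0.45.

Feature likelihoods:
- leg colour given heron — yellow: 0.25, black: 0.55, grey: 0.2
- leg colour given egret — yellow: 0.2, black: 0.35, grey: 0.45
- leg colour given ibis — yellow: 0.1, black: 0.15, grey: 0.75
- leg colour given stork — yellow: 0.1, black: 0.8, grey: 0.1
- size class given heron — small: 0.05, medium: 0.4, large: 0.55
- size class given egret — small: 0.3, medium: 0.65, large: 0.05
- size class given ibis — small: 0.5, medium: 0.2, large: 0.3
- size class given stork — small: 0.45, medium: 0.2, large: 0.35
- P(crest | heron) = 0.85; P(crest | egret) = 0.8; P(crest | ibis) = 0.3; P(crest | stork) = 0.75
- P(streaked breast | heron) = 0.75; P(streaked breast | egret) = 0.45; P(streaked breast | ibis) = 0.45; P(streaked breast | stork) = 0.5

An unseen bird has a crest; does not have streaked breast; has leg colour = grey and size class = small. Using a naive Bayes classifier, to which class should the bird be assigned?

egret

heron: 0.1 × 0.2 × 0.05 × 0.85 × (1−0.75) = 0.0002125
egret: 0.35 × 0.45 × 0.3 × 0.8 × (1−0.45) = 0.02079
ibis: 0.1 × 0.75 × 0.5 × 0.3 × (1−0.45) = 0.0061875
stork: 0.45 × 0.1 × 0.45 × 0.75 × (1−0.5) = 0.00759375
Highest score → egret.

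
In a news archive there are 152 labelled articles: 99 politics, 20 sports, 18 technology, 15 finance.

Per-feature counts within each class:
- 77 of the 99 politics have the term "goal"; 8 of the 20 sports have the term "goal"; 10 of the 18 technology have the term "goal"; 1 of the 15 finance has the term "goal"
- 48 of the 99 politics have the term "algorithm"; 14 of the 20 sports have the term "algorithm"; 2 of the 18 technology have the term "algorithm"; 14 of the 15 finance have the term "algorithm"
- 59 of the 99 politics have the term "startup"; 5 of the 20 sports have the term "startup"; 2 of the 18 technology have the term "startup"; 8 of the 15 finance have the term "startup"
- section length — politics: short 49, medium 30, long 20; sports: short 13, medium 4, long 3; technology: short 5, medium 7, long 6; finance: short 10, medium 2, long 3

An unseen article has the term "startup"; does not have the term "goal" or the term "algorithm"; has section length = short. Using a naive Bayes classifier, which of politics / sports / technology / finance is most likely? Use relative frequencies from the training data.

politics: (99/152) × (22/99) × (51/99) × (59/99) × (49/99) ≈ 0.0219934
sports: (20/152) × (12/20) × (6/20) × (5/20) × (13/20) ≈ 0.00384868
technology: (18/152) × (8/18) × (16/18) × (2/18) × (5/18) ≈ 0.00144394
finance: (15/152) × (14/15) × (1/15) × (8/15) × (10/15) ≈ 0.00218324
Highest score → politics.

politics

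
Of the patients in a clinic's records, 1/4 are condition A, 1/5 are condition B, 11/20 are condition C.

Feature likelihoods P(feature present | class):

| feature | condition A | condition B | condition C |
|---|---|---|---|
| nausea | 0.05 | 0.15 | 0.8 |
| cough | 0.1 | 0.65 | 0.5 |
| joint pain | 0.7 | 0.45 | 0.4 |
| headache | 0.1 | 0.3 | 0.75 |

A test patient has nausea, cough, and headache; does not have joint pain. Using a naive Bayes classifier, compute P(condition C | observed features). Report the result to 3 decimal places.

condition A: 0.25 × 0.05 × 0.1 × (1−0.7) × 0.1 = 0.0000375
condition B: 0.2 × 0.15 × 0.65 × (1−0.45) × 0.3 = 0.0032175
condition C: 0.55 × 0.8 × 0.5 × (1−0.4) × 0.75 = 0.099
P(condition C | x) = 0.099 / 0.102255 ≈ 0.968

0.968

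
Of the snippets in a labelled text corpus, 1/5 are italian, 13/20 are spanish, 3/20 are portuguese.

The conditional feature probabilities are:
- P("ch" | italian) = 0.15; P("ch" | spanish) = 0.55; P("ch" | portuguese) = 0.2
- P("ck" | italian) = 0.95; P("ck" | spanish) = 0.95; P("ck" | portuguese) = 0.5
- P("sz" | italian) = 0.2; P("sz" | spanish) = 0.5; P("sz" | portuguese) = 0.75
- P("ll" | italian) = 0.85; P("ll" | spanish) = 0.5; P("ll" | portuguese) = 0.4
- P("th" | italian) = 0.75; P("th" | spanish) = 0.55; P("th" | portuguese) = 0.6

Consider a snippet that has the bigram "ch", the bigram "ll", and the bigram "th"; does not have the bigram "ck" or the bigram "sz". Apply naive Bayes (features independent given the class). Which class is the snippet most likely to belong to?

spanish

italian: 0.2 × 0.15 × (1−0.95) × (1−0.2) × 0.85 × 0.75 = 0.000765
spanish: 0.65 × 0.55 × (1−0.95) × (1−0.5) × 0.5 × 0.55 = 0.0024578125
portuguese: 0.15 × 0.2 × (1−0.5) × (1−0.75) × 0.4 × 0.6 = 0.0009
Highest score → spanish.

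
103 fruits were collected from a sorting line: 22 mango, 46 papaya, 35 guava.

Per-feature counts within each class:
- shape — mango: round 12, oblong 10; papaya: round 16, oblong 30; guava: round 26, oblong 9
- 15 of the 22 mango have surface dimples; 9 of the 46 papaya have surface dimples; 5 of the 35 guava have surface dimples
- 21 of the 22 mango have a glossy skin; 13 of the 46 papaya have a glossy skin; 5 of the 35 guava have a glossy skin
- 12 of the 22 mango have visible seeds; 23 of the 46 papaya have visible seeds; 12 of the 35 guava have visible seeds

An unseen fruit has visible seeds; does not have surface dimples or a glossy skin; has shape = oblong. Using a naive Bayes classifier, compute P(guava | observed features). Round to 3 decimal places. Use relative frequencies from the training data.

mango: (22/103) × (10/22) × (7/22) × (1/22) × (12/22) ≈ 0.000765903
papaya: (46/103) × (30/46) × (37/46) × (33/46) × (23/46) ≈ 0.0840338
guava: (35/103) × (9/35) × (30/35) × (30/35) × (12/35) ≈ 0.0220102
P(guava | x) = 0.0220102 / 0.106809903 ≈ 0.206

0.206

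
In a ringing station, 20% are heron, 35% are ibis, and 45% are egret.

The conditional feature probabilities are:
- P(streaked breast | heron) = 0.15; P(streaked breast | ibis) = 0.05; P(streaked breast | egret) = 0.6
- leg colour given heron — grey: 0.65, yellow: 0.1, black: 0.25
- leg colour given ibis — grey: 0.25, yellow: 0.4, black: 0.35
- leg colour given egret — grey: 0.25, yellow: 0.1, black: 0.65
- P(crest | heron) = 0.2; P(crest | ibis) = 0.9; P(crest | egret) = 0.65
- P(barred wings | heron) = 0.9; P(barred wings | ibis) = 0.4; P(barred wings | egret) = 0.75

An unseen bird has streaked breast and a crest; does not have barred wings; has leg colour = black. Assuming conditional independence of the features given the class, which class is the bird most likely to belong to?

egret

heron: 0.2 × 0.15 × 0.25 × 0.2 × (1−0.9) = 0.00015
ibis: 0.35 × 0.05 × 0.35 × 0.9 × (1−0.4) = 0.0033075
egret: 0.45 × 0.6 × 0.65 × 0.65 × (1−0.75) = 0.02851875
Highest score → egret.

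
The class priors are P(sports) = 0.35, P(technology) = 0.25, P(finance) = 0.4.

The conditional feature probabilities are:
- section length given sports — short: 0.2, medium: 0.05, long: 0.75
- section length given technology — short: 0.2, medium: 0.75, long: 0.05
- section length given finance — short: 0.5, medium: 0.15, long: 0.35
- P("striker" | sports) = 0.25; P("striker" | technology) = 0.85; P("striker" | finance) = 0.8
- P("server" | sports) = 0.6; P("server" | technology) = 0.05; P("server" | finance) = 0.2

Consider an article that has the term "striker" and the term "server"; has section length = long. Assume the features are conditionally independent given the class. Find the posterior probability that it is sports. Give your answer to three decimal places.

0.632

sports: 0.35 × 0.75 × 0.25 × 0.6 = 0.039375
technology: 0.25 × 0.05 × 0.85 × 0.05 = 0.00053125
finance: 0.4 × 0.35 × 0.8 × 0.2 = 0.0224
P(sports | x) = 0.039375 / 0.06230625 ≈ 0.632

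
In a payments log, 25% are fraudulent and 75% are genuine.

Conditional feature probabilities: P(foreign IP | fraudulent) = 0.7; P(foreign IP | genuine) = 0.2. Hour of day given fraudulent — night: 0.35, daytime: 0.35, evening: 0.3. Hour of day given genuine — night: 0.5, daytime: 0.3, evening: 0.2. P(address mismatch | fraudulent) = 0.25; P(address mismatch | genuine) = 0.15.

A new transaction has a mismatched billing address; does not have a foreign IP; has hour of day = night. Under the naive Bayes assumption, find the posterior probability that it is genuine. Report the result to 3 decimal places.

0.873

fraudulent: 0.25 × (1−0.7) × 0.35 × 0.25 = 0.0065625
genuine: 0.75 × (1−0.2) × 0.5 × 0.15 = 0.045
P(genuine | x) = 0.045 / 0.0515625 ≈ 0.873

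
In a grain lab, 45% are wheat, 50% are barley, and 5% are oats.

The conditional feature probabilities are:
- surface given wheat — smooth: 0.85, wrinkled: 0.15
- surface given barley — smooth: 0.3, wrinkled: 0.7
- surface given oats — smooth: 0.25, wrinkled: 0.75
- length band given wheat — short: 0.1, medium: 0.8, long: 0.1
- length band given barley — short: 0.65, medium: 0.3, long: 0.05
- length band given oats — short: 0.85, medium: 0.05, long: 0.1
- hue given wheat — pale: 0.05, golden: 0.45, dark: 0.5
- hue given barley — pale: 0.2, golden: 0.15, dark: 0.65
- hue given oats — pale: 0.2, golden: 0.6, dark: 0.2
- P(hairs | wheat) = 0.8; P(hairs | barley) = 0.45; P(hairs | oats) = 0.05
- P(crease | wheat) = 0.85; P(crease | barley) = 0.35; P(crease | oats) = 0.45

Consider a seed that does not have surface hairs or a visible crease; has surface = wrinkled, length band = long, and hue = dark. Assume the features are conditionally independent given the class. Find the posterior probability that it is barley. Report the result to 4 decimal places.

wheat: 0.45 × 0.15 × 0.1 × 0.5 × (1−0.8) × (1−0.85) = 0.00010125
barley: 0.5 × 0.7 × 0.05 × 0.65 × (1−0.45) × (1−0.35) = 0.0040665625
oats: 0.05 × 0.75 × 0.1 × 0.2 × (1−0.05) × (1−0.45) = 0.000391875
P(barley | x) = 0.0040665625 / 0.0045596875 ≈ 0.8919

0.8919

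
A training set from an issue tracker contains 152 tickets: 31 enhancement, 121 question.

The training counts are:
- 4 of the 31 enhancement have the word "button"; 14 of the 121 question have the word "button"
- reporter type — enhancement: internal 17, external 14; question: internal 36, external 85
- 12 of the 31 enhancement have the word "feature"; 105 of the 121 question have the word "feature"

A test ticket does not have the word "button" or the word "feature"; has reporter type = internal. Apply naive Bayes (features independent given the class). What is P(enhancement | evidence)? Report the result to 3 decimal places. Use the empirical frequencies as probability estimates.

0.683

enhancement: (31/152) × (27/31) × (17/31) × (19/31) ≈ 0.0597034
question: (121/152) × (107/121) × (36/121) × (16/121) ≈ 0.0276944
P(enhancement | x) = 0.0597034 / 0.0873978 ≈ 0.683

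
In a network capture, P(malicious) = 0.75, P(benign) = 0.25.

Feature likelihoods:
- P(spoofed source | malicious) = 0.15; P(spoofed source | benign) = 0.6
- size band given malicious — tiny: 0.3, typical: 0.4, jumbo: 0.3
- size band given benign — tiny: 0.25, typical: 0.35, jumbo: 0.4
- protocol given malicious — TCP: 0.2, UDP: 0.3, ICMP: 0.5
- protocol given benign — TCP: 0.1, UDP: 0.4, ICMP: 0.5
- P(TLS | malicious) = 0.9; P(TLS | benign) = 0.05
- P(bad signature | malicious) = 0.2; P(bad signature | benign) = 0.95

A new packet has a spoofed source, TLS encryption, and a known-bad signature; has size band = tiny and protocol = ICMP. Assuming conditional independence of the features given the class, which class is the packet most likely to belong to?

malicious: 0.75 × 0.15 × 0.3 × 0.5 × 0.9 × 0.2 = 0.0030375
benign: 0.25 × 0.6 × 0.25 × 0.5 × 0.05 × 0.95 = 0.000890625
Highest score → malicious.

malicious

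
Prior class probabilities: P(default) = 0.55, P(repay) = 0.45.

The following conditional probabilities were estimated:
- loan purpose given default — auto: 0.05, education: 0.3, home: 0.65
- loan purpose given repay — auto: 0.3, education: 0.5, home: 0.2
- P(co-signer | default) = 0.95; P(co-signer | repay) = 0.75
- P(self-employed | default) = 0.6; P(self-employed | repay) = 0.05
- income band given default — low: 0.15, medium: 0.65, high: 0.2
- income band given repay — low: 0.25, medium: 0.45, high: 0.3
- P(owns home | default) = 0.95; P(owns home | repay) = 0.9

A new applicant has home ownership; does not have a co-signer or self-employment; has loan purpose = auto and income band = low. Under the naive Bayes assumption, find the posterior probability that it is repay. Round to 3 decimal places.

0.989

default: 0.55 × 0.05 × (1−0.95) × (1−0.6) × 0.15 × 0.95 = 0.000078375
repay: 0.45 × 0.3 × (1−0.75) × (1−0.05) × 0.25 × 0.9 = 0.0072140625
P(repay | x) = 0.0072140625 / 0.0072924375 ≈ 0.989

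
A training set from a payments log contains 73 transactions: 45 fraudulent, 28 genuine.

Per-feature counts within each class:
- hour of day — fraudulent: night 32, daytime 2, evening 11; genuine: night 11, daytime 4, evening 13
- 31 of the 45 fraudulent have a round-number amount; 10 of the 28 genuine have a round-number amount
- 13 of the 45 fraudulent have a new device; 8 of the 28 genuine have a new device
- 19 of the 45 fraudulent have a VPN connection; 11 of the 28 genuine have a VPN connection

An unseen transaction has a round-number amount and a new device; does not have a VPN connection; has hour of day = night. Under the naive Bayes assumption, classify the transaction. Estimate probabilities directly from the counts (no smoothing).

fraudulent

fraudulent: (45/73) × (32/45) × (31/45) × (13/45) × (26/45) ≈ 0.0504043
genuine: (28/73) × (11/28) × (10/28) × (8/28) × (17/28) ≈ 0.00933544
Highest score → fraudulent.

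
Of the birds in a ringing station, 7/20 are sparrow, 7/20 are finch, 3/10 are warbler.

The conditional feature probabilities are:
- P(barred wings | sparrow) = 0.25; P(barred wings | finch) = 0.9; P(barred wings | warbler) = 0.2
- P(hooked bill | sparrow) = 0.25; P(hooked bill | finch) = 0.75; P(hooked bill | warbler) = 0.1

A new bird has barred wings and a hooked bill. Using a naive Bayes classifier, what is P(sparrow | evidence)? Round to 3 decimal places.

0.083

sparrow: 0.35 × 0.25 × 0.25 = 0.021875
finch: 0.35 × 0.9 × 0.75 = 0.23625
warbler: 0.3 × 0.2 × 0.1 = 0.006
P(sparrow | x) = 0.021875 / 0.264125 ≈ 0.083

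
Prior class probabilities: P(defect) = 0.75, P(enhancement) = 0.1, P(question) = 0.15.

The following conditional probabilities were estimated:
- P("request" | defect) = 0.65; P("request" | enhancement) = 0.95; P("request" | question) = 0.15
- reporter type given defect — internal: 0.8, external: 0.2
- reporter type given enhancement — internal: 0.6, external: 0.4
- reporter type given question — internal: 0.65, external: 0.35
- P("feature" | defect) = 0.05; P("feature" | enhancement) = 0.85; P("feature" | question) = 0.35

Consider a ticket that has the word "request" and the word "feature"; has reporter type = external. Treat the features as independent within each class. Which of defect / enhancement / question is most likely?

defect: 0.75 × 0.65 × 0.2 × 0.05 = 0.004875
enhancement: 0.1 × 0.95 × 0.4 × 0.85 = 0.0323
question: 0.15 × 0.15 × 0.35 × 0.35 = 0.00275625
Highest score → enhancement.

enhancement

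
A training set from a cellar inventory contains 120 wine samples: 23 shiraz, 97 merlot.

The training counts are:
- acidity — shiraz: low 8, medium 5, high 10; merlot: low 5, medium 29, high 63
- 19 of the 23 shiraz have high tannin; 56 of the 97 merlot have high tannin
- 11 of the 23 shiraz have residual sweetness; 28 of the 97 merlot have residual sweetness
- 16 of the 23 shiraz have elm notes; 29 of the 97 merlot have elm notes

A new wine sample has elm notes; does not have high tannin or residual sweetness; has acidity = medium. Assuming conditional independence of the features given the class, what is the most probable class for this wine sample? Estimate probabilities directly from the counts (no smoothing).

merlot

shiraz: (23/120) × (5/23) × (4/23) × (12/23) × (16/23) ≈ 0.00263006
merlot: (97/120) × (29/97) × (41/97) × (69/97) × (29/97) ≈ 0.0217236
Highest score → merlot.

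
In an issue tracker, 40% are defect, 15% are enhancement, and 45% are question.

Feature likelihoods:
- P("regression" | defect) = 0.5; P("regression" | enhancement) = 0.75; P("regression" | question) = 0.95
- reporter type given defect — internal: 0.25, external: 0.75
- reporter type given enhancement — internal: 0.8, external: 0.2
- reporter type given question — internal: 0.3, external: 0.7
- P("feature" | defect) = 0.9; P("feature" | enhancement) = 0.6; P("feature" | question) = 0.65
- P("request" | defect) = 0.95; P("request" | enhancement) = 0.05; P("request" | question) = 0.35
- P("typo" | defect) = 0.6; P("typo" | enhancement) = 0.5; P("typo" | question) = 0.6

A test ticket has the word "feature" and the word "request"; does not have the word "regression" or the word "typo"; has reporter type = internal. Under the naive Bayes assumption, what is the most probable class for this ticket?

defect

defect: 0.4 × (1−0.5) × 0.25 × 0.9 × 0.95 × (1−0.6) = 0.0171
enhancement: 0.15 × (1−0.75) × 0.8 × 0.6 × 0.05 × (1−0.5) = 0.00045
question: 0.45 × (1−0.95) × 0.3 × 0.65 × 0.35 × (1−0.6) = 0.00061425
Highest score → defect.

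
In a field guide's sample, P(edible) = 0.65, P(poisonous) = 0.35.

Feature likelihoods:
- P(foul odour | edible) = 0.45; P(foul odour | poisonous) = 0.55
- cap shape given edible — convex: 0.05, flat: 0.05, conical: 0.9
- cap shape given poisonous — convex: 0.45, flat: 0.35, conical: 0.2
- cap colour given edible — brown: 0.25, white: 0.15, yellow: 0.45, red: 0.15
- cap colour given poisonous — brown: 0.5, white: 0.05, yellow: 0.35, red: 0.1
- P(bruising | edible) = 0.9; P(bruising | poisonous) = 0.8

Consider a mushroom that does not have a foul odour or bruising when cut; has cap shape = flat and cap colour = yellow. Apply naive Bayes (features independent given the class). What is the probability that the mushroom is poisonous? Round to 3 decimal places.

edible: 0.65 × (1−0.45) × 0.05 × 0.45 × (1−0.9) = 0.000804375
poisonous: 0.35 × (1−0.55) × 0.35 × 0.35 × (1−0.8) = 0.00385875
P(poisonous | x) = 0.00385875 / 0.004663125 ≈ 0.828

0.828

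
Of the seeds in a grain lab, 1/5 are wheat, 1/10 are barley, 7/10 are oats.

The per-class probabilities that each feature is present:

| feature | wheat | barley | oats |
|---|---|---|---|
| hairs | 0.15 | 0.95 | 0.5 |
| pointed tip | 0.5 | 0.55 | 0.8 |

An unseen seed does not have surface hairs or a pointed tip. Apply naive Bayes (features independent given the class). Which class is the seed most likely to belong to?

wheat: 0.2 × (1−0.15) × (1−0.5) = 0.085
barley: 0.1 × (1−0.95) × (1−0.55) = 0.00225
oats: 0.7 × (1−0.5) × (1−0.8) = 0.07
Highest score → wheat.

wheat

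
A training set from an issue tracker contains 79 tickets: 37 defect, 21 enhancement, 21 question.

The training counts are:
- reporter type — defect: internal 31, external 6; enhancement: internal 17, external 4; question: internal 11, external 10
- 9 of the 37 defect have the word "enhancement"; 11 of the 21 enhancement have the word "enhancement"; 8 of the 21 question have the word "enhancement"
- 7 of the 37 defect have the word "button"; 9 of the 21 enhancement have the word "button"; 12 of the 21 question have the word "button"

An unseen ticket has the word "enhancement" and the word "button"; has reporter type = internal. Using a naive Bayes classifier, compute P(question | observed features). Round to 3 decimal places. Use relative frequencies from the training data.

defect: (37/79) × (31/37) × (9/37) × (7/37) ≈ 0.0180581
enhancement: (21/79) × (17/21) × (11/21) × (9/21) ≈ 0.0483079
question: (21/79) × (11/21) × (8/21) × (12/21) ≈ 0.0303109
P(question | x) = 0.0303109 / 0.0966769 ≈ 0.314

0.314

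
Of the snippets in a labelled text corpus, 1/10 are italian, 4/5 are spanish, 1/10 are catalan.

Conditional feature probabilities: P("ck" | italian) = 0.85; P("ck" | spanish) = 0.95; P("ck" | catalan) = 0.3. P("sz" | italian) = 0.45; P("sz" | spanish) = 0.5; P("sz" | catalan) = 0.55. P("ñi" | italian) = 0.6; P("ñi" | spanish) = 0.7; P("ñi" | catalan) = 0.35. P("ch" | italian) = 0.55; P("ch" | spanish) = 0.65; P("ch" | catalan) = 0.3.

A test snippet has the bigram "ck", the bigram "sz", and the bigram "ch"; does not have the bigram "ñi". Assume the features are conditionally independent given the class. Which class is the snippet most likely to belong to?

spanish

italian: 0.1 × 0.85 × 0.45 × (1−0.6) × 0.55 = 0.008415
spanish: 0.8 × 0.95 × 0.5 × (1−0.7) × 0.65 = 0.0741
catalan: 0.1 × 0.3 × 0.55 × (1−0.35) × 0.3 = 0.0032175
Highest score → spanish.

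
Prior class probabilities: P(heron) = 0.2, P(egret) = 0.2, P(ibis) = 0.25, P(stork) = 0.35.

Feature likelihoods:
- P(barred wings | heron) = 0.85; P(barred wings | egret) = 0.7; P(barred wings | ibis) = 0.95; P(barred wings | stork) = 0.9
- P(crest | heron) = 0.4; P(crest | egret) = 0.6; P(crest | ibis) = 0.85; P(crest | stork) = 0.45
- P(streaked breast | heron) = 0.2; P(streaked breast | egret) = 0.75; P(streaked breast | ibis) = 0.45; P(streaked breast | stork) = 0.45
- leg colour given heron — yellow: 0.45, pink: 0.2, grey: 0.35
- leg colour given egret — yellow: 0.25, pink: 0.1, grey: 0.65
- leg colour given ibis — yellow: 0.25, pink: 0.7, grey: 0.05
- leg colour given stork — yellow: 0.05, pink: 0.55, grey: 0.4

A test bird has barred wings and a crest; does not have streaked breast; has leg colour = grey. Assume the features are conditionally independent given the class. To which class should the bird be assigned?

heron: 0.2 × 0.85 × 0.4 × (1−0.2) × 0.35 = 0.01904
egret: 0.2 × 0.7 × 0.6 × (1−0.75) × 0.65 = 0.01365
ibis: 0.25 × 0.95 × 0.85 × (1−0.45) × 0.05 = 0.0055515625
stork: 0.35 × 0.9 × 0.45 × (1−0.45) × 0.4 = 0.031185
Highest score → stork.

stork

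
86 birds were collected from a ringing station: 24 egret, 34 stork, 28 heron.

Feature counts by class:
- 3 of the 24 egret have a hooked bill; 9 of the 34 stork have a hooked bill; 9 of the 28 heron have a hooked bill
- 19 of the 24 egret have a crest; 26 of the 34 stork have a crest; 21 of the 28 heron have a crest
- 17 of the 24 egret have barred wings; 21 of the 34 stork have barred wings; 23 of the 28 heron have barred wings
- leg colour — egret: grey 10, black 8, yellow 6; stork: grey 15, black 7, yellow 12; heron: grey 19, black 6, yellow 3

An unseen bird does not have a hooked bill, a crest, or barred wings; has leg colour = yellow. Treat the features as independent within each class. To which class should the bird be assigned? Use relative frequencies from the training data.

stork

egret: (24/86) × (21/24) × (5/24) × (7/24) × (6/24) ≈ 0.00370942
stork: (34/86) × (25/34) × (8/34) × (13/34) × (12/34) ≈ 0.00923038
heron: (28/86) × (19/28) × (7/28) × (5/28) × (3/28) ≈ 0.00105675
Highest score → stork.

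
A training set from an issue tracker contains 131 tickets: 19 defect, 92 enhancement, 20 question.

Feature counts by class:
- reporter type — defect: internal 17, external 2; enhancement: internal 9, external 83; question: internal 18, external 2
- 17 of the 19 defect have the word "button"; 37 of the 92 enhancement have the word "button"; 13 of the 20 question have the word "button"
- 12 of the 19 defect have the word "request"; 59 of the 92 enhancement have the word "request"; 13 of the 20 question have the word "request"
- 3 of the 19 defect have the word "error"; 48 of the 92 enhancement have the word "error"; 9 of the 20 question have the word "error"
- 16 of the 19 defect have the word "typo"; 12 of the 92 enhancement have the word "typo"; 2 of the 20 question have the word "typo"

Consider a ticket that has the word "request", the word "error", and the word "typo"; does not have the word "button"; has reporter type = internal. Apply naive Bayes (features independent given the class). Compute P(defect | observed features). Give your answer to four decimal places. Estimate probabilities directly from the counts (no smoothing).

defect: (19/131) × (17/19) × (2/19) × (12/19) × (3/19) × (16/19) ≈ 0.00114714
enhancement: (92/131) × (9/92) × (55/92) × (59/92) × (48/92) × (12/92) ≈ 0.00179249
question: (20/131) × (18/20) × (7/20) × (13/20) × (9/20) × (2/20) ≈ 0.00140668
P(defect | x) = 0.00114714 / 0.00434631 ≈ 0.2639

0.2639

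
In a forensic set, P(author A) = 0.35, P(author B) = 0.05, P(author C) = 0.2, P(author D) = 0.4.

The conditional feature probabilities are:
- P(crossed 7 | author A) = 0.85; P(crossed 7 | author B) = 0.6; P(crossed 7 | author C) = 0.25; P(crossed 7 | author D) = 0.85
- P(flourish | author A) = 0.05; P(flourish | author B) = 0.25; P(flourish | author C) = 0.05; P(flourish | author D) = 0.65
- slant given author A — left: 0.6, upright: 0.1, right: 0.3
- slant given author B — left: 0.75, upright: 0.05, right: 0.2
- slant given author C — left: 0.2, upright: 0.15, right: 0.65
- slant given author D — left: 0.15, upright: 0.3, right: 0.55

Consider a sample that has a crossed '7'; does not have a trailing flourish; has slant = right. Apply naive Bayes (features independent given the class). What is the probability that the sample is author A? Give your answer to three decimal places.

0.457

author A: 0.35 × 0.85 × (1−0.05) × 0.3 = 0.0847875
author B: 0.05 × 0.6 × (1−0.25) × 0.2 = 0.0045
author C: 0.2 × 0.25 × (1−0.05) × 0.65 = 0.030875
author D: 0.4 × 0.85 × (1−0.65) × 0.55 = 0.06545
P(author A | x) = 0.0847875 / 0.1856125 ≈ 0.457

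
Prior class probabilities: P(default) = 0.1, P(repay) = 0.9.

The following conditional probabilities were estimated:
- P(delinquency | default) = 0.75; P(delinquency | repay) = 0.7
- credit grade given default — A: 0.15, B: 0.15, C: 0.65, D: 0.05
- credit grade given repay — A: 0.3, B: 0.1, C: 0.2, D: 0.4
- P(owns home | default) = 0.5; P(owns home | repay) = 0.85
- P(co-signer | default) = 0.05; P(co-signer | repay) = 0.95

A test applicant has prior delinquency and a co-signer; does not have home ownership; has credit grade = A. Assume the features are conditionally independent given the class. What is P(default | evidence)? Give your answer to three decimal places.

default: 0.1 × 0.75 × 0.15 × (1−0.5) × 0.05 = 0.00028125
repay: 0.9 × 0.7 × 0.3 × (1−0.85) × 0.95 = 0.0269325
P(default | x) = 0.00028125 / 0.02721375 ≈ 0.010

0.010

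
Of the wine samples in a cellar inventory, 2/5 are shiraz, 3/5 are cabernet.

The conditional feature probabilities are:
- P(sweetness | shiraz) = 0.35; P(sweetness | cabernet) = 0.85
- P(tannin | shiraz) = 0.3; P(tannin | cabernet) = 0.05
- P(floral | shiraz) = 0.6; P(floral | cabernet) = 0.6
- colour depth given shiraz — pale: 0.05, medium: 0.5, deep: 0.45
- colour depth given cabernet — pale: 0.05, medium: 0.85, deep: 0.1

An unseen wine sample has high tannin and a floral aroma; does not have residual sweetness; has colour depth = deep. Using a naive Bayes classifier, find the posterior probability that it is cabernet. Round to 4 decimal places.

0.0127

shiraz: 0.4 × (1−0.35) × 0.3 × 0.6 × 0.45 = 0.02106
cabernet: 0.6 × (1−0.85) × 0.05 × 0.6 × 0.1 = 0.00027
P(cabernet | x) = 0.00027 / 0.02133 ≈ 0.0127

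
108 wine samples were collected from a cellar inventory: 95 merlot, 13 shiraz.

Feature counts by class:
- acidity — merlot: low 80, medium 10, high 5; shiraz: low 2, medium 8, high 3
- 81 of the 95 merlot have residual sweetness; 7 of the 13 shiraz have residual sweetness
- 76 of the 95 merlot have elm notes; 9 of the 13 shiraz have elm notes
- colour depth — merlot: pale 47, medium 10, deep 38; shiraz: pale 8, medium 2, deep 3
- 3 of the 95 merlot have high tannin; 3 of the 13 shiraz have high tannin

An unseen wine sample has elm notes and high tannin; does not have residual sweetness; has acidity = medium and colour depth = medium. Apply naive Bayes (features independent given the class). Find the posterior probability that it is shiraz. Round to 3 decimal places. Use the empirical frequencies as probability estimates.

merlot: (95/108) × (10/95) × (14/95) × (76/95) × (10/95) × (3/95) ≈ 0.0000362865
shiraz: (13/108) × (8/13) × (6/13) × (9/13) × (2/13) × (3/13) ≈ 0.000840307
P(shiraz | x) = 0.000840307 / 0.0008765935 ≈ 0.959

0.959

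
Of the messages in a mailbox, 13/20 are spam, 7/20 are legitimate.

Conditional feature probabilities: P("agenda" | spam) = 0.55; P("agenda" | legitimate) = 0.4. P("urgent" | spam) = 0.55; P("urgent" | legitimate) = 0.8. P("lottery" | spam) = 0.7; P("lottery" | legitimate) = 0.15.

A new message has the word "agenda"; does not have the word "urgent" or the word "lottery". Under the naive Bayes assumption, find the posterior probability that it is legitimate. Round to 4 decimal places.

0.3303

spam: 0.65 × 0.55 × (1−0.55) × (1−0.7) = 0.0482625
legitimate: 0.35 × 0.4 × (1−0.8) × (1−0.15) = 0.0238
P(legitimate | x) = 0.0238 / 0.0720625 ≈ 0.3303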